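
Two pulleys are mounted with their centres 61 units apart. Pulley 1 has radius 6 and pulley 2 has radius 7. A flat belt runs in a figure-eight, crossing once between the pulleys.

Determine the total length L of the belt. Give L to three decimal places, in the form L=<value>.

crossed belt: β = asin((r1+r2)/C) = asin(13/61) = 12.3049°
wrap1 = wrap2 = π + 2β = 204.6099°
tangent length = C·cosβ = 59.5987
L = (r1+r2)·wrap + 2·C·cosβ = 13·3.5711 + 2·59.5987 = 165.6218

L=165.622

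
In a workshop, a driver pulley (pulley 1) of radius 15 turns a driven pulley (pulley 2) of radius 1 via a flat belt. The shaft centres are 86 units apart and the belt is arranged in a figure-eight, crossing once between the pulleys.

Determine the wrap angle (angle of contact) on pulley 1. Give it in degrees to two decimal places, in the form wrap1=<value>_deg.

wrap1=201.44_deg

crossed belt: β = asin((r1+r2)/C) = asin(16/86) = 10.7222°
wrap1 = wrap2 = π + 2β = 201.4443°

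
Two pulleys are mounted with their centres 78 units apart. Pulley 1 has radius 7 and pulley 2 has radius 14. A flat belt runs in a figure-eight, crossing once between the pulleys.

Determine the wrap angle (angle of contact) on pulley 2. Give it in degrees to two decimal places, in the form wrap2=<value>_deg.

wrap2=211.24_deg

crossed belt: β = asin((r1+r2)/C) = asin(21/78) = 15.6185°
wrap1 = wrap2 = π + 2β = 211.2370°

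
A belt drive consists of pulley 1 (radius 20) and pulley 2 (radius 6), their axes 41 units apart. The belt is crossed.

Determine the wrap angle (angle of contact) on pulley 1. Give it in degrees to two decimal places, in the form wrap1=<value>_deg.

wrap1=258.71_deg

crossed belt: β = asin((r1+r2)/C) = asin(26/41) = 39.3567°
wrap1 = wrap2 = π + 2β = 258.7134°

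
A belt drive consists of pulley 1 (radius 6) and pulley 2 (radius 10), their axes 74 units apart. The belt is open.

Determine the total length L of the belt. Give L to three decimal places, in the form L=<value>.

open belt: β = asin((r2−r1)/C) = asin(4/74) = 3.0986°
wrap1 = π − 2β = 173.8028°
wrap2 = π + 2β = 186.1972°
tangent length = C·cosβ = 73.8918
L = r1·wrap1 + r2·wrap2 + 2·C·cosβ = 6·3.0334 + 10·3.2498 + 2·73.8918 = 198.4818

L=198.482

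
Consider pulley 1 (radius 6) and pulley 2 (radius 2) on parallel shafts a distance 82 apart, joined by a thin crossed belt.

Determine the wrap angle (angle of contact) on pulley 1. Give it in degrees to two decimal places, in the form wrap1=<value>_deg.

crossed belt: β = asin((r1+r2)/C) = asin(8/82) = 5.5987°
wrap1 = wrap2 = π + 2β = 191.1975°

wrap1=191.20_deg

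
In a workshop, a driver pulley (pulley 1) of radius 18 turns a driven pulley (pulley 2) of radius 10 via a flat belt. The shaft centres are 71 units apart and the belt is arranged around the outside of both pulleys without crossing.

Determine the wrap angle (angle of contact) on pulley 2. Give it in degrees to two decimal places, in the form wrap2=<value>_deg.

wrap2=167.06_deg

open belt: β = asin((r2−r1)/C) = asin(-8/71) = -6.4696°
wrap1 = π − 2β = 192.9392°
wrap2 = π + 2β = 167.0608°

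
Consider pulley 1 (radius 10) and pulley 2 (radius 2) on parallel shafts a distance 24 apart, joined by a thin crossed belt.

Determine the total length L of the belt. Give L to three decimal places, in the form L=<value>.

crossed belt: β = asin((r1+r2)/C) = asin(12/24) = 30.0000°
wrap1 = wrap2 = π + 2β = 240.0000°
tangent length = C·cosβ = 20.7846
L = (r1+r2)·wrap + 2·C·cosβ = 12·4.1888 + 2·20.7846 = 91.8347

L=91.835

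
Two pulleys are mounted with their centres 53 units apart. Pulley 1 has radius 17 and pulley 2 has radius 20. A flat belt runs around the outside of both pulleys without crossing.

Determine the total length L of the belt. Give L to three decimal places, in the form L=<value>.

open belt: β = asin((r2−r1)/C) = asin(3/53) = 3.2449°
wrap1 = π − 2β = 173.5102°
wrap2 = π + 2β = 186.4898°
tangent length = C·cosβ = 52.9150
L = r1·wrap1 + r2·wrap2 + 2·C·cosβ = 17·3.0283 + 20·3.2549 + 2·52.9150 = 222.4088

L=222.409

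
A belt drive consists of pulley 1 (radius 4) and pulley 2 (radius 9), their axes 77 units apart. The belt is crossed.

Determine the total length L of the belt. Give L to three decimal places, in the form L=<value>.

crossed belt: β = asin((r1+r2)/C) = asin(13/77) = 9.7199°
wrap1 = wrap2 = π + 2β = 199.4397°
tangent length = C·cosβ = 75.8947
L = (r1+r2)·wrap + 2·C·cosβ = 13·3.4809 + 2·75.8947 = 197.0408

L=197.041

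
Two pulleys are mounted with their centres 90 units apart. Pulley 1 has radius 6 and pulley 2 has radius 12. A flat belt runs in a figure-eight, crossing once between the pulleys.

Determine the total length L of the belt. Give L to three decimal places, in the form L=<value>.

crossed belt: β = asin((r1+r2)/C) = asin(18/90) = 11.5370°
wrap1 = wrap2 = π + 2β = 203.0739°
tangent length = C·cosβ = 88.1816
L = (r1+r2)·wrap + 2·C·cosβ = 18·3.5443 + 2·88.1816 = 240.1608

L=240.161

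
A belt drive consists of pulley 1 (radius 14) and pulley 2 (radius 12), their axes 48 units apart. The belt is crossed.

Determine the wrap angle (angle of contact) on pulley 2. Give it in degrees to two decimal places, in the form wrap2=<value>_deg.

wrap2=245.59_deg

crossed belt: β = asin((r1+r2)/C) = asin(26/48) = 32.7972°
wrap1 = wrap2 = π + 2β = 245.5943°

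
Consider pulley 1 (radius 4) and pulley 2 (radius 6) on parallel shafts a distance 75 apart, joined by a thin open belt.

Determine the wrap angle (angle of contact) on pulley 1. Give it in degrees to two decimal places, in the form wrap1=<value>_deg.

wrap1=176.94_deg

open belt: β = asin((r2−r1)/C) = asin(2/75) = 1.5281°
wrap1 = π − 2β = 176.9439°
wrap2 = π + 2β = 183.0561°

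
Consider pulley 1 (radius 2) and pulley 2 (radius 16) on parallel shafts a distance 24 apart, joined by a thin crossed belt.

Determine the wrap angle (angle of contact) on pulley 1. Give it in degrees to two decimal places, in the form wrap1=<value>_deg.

wrap1=277.18_deg

crossed belt: β = asin((r1+r2)/C) = asin(18/24) = 48.5904°
wrap1 = wrap2 = π + 2β = 277.1808°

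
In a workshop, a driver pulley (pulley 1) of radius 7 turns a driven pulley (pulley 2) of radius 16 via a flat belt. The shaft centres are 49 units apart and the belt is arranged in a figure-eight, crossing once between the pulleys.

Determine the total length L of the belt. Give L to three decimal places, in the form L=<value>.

L=181.265

crossed belt: β = asin((r1+r2)/C) = asin(23/49) = 27.9946°
wrap1 = wrap2 = π + 2β = 235.9891°
tangent length = C·cosβ = 43.2666
L = (r1+r2)·wrap + 2·C·cosβ = 23·4.1188 + 2·43.2666 = 181.2653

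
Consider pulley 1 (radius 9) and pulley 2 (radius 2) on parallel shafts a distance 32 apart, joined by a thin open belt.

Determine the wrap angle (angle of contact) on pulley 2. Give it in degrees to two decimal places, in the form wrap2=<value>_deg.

open belt: β = asin((r2−r1)/C) = asin(-7/32) = -12.6356°
wrap1 = π − 2β = 205.2713°
wrap2 = π + 2β = 154.7287°

wrap2=154.73_deg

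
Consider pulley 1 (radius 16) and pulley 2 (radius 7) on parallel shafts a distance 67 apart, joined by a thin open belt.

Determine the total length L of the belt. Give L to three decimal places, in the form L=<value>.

L=207.467

open belt: β = asin((r2−r1)/C) = asin(-9/67) = -7.7198°
wrap1 = π − 2β = 195.4396°
wrap2 = π + 2β = 164.5604°
tangent length = C·cosβ = 66.3928
L = r1·wrap1 + r2·wrap2 + 2·C·cosβ = 16·3.4111 + 7·2.8721 + 2·66.3928 = 207.4674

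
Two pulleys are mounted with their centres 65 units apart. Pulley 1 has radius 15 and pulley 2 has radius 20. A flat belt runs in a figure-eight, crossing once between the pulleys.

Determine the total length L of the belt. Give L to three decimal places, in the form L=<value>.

crossed belt: β = asin((r1+r2)/C) = asin(35/65) = 32.5790°
wrap1 = wrap2 = π + 2β = 245.1579°
tangent length = C·cosβ = 54.7723
L = (r1+r2)·wrap + 2·C·cosβ = 35·4.2788 + 2·54.7723 = 259.3030

L=259.303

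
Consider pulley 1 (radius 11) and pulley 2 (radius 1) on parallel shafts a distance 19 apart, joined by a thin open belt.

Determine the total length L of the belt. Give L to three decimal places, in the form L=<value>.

open belt: β = asin((r2−r1)/C) = asin(-10/19) = -31.7569°
wrap1 = π − 2β = 243.5137°
wrap2 = π + 2β = 116.4863°
tangent length = C·cosβ = 16.1555
L = r1·wrap1 + r2·wrap2 + 2·C·cosβ = 11·4.2501 + 1·2.0331 + 2·16.1555 = 81.0953

L=81.095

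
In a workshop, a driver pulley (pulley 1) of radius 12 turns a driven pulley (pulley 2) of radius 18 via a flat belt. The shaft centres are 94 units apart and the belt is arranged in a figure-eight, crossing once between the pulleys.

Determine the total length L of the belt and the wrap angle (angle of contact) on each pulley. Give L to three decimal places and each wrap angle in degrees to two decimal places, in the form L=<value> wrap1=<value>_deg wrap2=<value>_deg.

L=291.906 wrap1=217.22_deg wrap2=217.22_deg

crossed belt: β = asin((r1+r2)/C) = asin(30/94) = 18.6115°
wrap1 = wrap2 = π + 2β = 217.2229°
tangent length = C·cosβ = 89.0842
L = (r1+r2)·wrap + 2·C·cosβ = 30·3.7913 + 2·89.0842 = 291.9061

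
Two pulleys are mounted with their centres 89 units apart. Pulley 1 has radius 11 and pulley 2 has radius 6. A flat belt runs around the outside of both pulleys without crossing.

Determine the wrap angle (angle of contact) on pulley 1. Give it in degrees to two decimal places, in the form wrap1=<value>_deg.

open belt: β = asin((r2−r1)/C) = asin(-5/89) = -3.2206°
wrap1 = π − 2β = 186.4411°
wrap2 = π + 2β = 173.5589°

wrap1=186.44_deg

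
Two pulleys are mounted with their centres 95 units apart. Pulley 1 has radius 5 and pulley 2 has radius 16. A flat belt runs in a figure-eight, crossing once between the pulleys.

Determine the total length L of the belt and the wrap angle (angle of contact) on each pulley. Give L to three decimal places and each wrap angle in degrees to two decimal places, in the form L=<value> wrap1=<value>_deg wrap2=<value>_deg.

L=260.635 wrap1=205.54_deg wrap2=205.54_deg

crossed belt: β = asin((r1+r2)/C) = asin(21/95) = 12.7709°
wrap1 = wrap2 = π + 2β = 205.5417°
tangent length = C·cosβ = 92.6499
L = (r1+r2)·wrap + 2·C·cosβ = 21·3.5874 + 2·92.6499 = 260.6347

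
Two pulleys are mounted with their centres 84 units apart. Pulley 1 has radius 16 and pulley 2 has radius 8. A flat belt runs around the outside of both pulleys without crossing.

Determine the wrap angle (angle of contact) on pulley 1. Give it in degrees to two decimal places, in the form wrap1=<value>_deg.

wrap1=190.93_deg

open belt: β = asin((r2−r1)/C) = asin(-8/84) = -5.4650°
wrap1 = π − 2β = 190.9300°
wrap2 = π + 2β = 169.0700°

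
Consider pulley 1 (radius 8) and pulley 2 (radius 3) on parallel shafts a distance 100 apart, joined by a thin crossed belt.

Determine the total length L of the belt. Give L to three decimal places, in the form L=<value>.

crossed belt: β = asin((r1+r2)/C) = asin(11/100) = 6.3153°
wrap1 = wrap2 = π + 2β = 192.6306°
tangent length = C·cosβ = 99.3932
L = (r1+r2)·wrap + 2·C·cosβ = 11·3.3620 + 2·99.3932 = 235.7687

L=235.769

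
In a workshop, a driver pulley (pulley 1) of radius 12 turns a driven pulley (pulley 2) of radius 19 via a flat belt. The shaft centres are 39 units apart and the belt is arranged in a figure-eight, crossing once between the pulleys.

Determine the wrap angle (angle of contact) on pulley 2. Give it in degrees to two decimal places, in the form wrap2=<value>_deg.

wrap2=285.29_deg

crossed belt: β = asin((r1+r2)/C) = asin(31/39) = 52.6431°
wrap1 = wrap2 = π + 2β = 285.2863°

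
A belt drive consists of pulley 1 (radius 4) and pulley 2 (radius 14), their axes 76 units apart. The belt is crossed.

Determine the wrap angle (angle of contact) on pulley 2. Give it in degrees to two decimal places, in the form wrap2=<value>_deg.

wrap2=207.40_deg

crossed belt: β = asin((r1+r2)/C) = asin(18/76) = 13.7002°
wrap1 = wrap2 = π + 2β = 207.4005°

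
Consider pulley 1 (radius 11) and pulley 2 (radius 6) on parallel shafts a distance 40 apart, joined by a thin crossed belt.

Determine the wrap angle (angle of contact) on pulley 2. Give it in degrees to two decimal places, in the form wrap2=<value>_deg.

crossed belt: β = asin((r1+r2)/C) = asin(17/40) = 25.1507°
wrap1 = wrap2 = π + 2β = 230.3013°

wrap2=230.30_deg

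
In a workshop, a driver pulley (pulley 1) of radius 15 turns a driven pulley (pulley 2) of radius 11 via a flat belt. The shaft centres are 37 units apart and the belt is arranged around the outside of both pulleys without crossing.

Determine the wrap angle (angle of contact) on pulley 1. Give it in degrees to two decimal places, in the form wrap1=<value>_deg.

open belt: β = asin((r2−r1)/C) = asin(-4/37) = -6.2063°
wrap1 = π − 2β = 192.4125°
wrap2 = π + 2β = 167.5875°

wrap1=192.41_deg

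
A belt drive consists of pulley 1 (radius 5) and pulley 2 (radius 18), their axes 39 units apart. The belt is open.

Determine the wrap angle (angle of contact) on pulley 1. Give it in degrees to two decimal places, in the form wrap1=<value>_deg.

wrap1=141.06_deg

open belt: β = asin((r2−r1)/C) = asin(13/39) = 19.4712°
wrap1 = π − 2β = 141.0576°
wrap2 = π + 2β = 218.9424°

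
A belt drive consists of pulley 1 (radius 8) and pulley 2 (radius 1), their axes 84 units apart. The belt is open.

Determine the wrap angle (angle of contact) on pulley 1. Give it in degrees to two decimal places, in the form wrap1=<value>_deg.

open belt: β = asin((r2−r1)/C) = asin(-7/84) = -4.7802°
wrap1 = π − 2β = 189.5604°
wrap2 = π + 2β = 170.4396°

wrap1=189.56_deg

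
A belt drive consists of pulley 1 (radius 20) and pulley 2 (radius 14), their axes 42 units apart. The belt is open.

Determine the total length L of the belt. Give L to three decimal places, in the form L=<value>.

open belt: β = asin((r2−r1)/C) = asin(-6/42) = -8.2132°
wrap1 = π − 2β = 196.4264°
wrap2 = π + 2β = 163.5736°
tangent length = C·cosβ = 41.5692
L = r1·wrap1 + r2·wrap2 + 2·C·cosβ = 20·3.4283 + 14·2.8549 + 2·41.5692 = 191.6728

L=191.673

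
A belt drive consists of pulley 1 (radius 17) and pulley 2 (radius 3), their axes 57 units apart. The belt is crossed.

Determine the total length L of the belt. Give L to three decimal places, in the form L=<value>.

crossed belt: β = asin((r1+r2)/C) = asin(20/57) = 20.5410°
wrap1 = wrap2 = π + 2β = 221.0820°
tangent length = C·cosβ = 53.3760
L = (r1+r2)·wrap + 2·C·cosβ = 20·3.8586 + 2·53.3760 = 183.9242

L=183.924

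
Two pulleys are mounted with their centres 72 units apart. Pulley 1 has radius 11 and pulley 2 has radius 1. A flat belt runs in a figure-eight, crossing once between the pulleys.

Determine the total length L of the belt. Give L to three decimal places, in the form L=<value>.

L=183.704

crossed belt: β = asin((r1+r2)/C) = asin(12/72) = 9.5941°
wrap1 = wrap2 = π + 2β = 199.1881°
tangent length = C·cosβ = 70.9930
L = (r1+r2)·wrap + 2·C·cosβ = 12·3.4765 + 2·70.9930 = 183.7038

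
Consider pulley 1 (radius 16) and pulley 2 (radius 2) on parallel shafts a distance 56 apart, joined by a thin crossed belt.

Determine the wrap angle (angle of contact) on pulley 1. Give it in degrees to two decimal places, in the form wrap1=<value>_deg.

crossed belt: β = asin((r1+r2)/C) = asin(18/56) = 18.7493°
wrap1 = wrap2 = π + 2β = 217.4987°

wrap1=217.50_deg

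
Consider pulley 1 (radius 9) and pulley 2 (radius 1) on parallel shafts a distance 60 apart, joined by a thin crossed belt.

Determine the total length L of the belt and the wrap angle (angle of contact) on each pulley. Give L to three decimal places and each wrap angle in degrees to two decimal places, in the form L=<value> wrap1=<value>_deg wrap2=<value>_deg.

crossed belt: β = asin((r1+r2)/C) = asin(10/60) = 9.5941°
wrap1 = wrap2 = π + 2β = 199.1881°
tangent length = C·cosβ = 59.1608
L = (r1+r2)·wrap + 2·C·cosβ = 10·3.4765 + 2·59.1608 = 153.0865

L=153.086 wrap1=199.19_deg wrap2=199.19_deg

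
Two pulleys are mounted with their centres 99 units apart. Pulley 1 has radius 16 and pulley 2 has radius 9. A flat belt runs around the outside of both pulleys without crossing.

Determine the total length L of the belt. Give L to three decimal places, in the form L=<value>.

L=277.035

open belt: β = asin((r2−r1)/C) = asin(-7/99) = -4.0546°
wrap1 = π − 2β = 188.1092°
wrap2 = π + 2β = 171.8908°
tangent length = C·cosβ = 98.7522
L = r1·wrap1 + r2·wrap2 + 2·C·cosβ = 16·3.2831 + 9·3.0001 + 2·98.7522 = 277.0350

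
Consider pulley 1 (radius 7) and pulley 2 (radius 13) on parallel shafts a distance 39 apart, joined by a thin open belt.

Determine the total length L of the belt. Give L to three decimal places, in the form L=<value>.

open belt: β = asin((r2−r1)/C) = asin(6/39) = 8.8499°
wrap1 = π − 2β = 162.3002°
wrap2 = π + 2β = 197.6998°
tangent length = C·cosβ = 38.5357
L = r1·wrap1 + r2·wrap2 + 2·C·cosβ = 7·2.8327 + 13·3.4505 + 2·38.5357 = 141.7568

L=141.757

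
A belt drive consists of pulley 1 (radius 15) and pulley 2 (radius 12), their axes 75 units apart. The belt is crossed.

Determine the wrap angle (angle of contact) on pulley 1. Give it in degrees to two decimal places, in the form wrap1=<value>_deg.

wrap1=222.20_deg

crossed belt: β = asin((r1+r2)/C) = asin(27/75) = 21.1002°
wrap1 = wrap2 = π + 2β = 222.2004°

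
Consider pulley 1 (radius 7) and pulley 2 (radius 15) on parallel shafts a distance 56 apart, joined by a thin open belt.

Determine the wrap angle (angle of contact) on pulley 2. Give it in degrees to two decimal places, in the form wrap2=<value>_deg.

wrap2=196.43_deg

open belt: β = asin((r2−r1)/C) = asin(8/56) = 8.2132°
wrap1 = π − 2β = 163.5736°
wrap2 = π + 2β = 196.4264°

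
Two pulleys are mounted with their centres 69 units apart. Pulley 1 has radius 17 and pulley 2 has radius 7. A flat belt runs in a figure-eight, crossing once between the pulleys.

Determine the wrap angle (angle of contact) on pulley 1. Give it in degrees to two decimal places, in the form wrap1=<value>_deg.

wrap1=220.71_deg

crossed belt: β = asin((r1+r2)/C) = asin(24/69) = 20.3544°
wrap1 = wrap2 = π + 2β = 220.7088°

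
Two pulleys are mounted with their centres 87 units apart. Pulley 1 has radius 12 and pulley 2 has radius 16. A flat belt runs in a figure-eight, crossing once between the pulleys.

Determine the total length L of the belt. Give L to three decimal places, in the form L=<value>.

L=271.056

crossed belt: β = asin((r1+r2)/C) = asin(28/87) = 18.7742°
wrap1 = wrap2 = π + 2β = 217.5484°
tangent length = C·cosβ = 82.3711
L = (r1+r2)·wrap + 2·C·cosβ = 28·3.7969 + 2·82.3711 = 271.0564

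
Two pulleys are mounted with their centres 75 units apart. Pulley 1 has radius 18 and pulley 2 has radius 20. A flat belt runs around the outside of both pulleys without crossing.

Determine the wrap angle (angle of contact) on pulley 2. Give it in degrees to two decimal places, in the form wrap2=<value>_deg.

wrap2=183.06_deg

open belt: β = asin((r2−r1)/C) = asin(2/75) = 1.5281°
wrap1 = π − 2β = 176.9439°
wrap2 = π + 2β = 183.0561°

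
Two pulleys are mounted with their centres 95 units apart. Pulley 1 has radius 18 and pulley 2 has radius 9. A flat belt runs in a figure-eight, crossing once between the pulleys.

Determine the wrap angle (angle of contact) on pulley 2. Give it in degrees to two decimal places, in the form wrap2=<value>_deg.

crossed belt: β = asin((r1+r2)/C) = asin(27/95) = 16.5117°
wrap1 = wrap2 = π + 2β = 213.0233°

wrap2=213.02_deg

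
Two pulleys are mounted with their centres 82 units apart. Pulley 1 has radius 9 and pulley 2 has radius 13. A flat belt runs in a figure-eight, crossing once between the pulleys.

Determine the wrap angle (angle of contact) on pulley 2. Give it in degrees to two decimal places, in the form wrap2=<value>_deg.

crossed belt: β = asin((r1+r2)/C) = asin(22/82) = 15.5627°
wrap1 = wrap2 = π + 2β = 211.1254°

wrap2=211.13_deg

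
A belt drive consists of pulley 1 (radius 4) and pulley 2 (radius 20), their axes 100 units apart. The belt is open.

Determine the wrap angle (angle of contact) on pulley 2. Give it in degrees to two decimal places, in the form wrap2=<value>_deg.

wrap2=198.41_deg

open belt: β = asin((r2−r1)/C) = asin(16/100) = 9.2069°
wrap1 = π − 2β = 161.5862°
wrap2 = π + 2β = 198.4138°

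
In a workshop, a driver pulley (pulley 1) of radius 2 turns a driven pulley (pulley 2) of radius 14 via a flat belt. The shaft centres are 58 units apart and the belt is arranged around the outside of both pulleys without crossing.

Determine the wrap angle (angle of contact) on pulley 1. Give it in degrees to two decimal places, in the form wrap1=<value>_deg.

wrap1=156.12_deg

open belt: β = asin((r2−r1)/C) = asin(12/58) = 11.9405°
wrap1 = π − 2β = 156.1189°
wrap2 = π + 2β = 203.8811°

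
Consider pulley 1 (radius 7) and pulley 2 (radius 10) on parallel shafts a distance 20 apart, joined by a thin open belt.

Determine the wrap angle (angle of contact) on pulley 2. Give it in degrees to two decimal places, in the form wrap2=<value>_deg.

wrap2=197.25_deg

open belt: β = asin((r2−r1)/C) = asin(3/20) = 8.6269°
wrap1 = π − 2β = 162.7461°
wrap2 = π + 2β = 197.2539°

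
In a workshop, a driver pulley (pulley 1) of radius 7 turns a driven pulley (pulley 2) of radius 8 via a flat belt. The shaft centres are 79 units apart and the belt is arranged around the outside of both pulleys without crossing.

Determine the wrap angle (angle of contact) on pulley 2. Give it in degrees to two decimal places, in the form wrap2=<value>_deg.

wrap2=181.45_deg

open belt: β = asin((r2−r1)/C) = asin(1/79) = 0.7253°
wrap1 = π − 2β = 178.5494°
wrap2 = π + 2β = 181.4506°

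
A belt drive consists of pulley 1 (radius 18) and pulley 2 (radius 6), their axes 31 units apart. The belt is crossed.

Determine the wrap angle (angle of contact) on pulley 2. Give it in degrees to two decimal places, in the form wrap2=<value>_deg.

wrap2=281.46_deg

crossed belt: β = asin((r1+r2)/C) = asin(24/31) = 50.7320°
wrap1 = wrap2 = π + 2β = 281.4639°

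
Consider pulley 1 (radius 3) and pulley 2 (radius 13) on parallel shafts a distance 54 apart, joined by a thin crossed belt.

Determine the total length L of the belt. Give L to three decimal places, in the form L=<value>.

L=163.042

crossed belt: β = asin((r1+r2)/C) = asin(16/54) = 17.2353°
wrap1 = wrap2 = π + 2β = 214.4706°
tangent length = C·cosβ = 51.5752
L = (r1+r2)·wrap + 2·C·cosβ = 16·3.7432 + 2·51.5752 = 163.0419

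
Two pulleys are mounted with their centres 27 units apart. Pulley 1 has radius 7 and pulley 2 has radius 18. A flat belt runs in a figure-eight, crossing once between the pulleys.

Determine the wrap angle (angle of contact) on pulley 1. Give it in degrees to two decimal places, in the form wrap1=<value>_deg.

crossed belt: β = asin((r1+r2)/C) = asin(25/27) = 67.8084°
wrap1 = wrap2 = π + 2β = 315.6168°

wrap1=315.62_deg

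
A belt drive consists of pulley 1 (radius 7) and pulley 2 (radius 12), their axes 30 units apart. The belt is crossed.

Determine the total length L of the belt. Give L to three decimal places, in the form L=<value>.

crossed belt: β = asin((r1+r2)/C) = asin(19/30) = 39.2965°
wrap1 = wrap2 = π + 2β = 258.5930°
tangent length = C·cosβ = 23.2164
L = (r1+r2)·wrap + 2·C·cosβ = 19·4.5133 + 2·23.2164 = 132.1854

L=132.185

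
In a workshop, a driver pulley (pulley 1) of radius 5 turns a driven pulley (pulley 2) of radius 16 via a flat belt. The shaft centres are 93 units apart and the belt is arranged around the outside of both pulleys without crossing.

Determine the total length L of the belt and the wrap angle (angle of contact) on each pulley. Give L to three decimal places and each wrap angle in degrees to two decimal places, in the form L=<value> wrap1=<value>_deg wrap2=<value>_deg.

open belt: β = asin((r2−r1)/C) = asin(11/93) = 6.7928°
wrap1 = π − 2β = 166.4144°
wrap2 = π + 2β = 193.5856°
tangent length = C·cosβ = 92.3472
L = r1·wrap1 + r2·wrap2 + 2·C·cosβ = 5·2.9045 + 16·3.3787 + 2·92.3472 = 253.2760

L=253.276 wrap1=166.41_deg wrap2=193.59_deg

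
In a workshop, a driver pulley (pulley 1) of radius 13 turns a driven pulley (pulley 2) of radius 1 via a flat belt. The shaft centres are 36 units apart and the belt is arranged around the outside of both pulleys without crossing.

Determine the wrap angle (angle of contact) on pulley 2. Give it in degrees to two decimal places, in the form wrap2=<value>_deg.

open belt: β = asin((r2−r1)/C) = asin(-12/36) = -19.4712°
wrap1 = π − 2β = 218.9424°
wrap2 = π + 2β = 141.0576°

wrap2=141.06_deg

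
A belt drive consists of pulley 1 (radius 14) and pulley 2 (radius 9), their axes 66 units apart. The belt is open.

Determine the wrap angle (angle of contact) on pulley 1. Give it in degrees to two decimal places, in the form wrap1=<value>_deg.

open belt: β = asin((r2−r1)/C) = asin(-5/66) = -4.3448°
wrap1 = π − 2β = 188.6895°
wrap2 = π + 2β = 171.3105°

wrap1=188.69_deg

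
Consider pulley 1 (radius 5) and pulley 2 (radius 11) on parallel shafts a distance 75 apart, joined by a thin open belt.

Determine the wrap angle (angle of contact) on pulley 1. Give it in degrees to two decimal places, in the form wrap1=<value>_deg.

wrap1=170.82_deg

open belt: β = asin((r2−r1)/C) = asin(6/75) = 4.5886°
wrap1 = π − 2β = 170.8229°
wrap2 = π + 2β = 189.1771°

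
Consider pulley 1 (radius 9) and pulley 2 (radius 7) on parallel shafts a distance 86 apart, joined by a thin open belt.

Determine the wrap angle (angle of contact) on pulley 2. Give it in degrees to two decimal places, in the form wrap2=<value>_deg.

wrap2=177.33_deg

open belt: β = asin((r2−r1)/C) = asin(-2/86) = -1.3326°
wrap1 = π − 2β = 182.6652°
wrap2 = π + 2β = 177.3348°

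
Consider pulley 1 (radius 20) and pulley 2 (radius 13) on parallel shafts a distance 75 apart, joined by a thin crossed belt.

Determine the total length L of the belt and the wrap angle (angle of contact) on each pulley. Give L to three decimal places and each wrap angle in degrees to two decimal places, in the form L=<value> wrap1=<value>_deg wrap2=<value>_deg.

L=268.442 wrap1=232.21_deg wrap2=232.21_deg

crossed belt: β = asin((r1+r2)/C) = asin(33/75) = 26.1039°
wrap1 = wrap2 = π + 2β = 232.2078°
tangent length = C·cosβ = 67.3498
L = (r1+r2)·wrap + 2·C·cosβ = 33·4.0528 + 2·67.3498 = 268.4417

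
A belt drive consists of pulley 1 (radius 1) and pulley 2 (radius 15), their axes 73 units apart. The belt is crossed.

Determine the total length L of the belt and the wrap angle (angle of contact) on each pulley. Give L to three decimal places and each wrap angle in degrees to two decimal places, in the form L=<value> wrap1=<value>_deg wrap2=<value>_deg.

L=199.787 wrap1=205.32_deg wrap2=205.32_deg

crossed belt: β = asin((r1+r2)/C) = asin(16/73) = 12.6608°
wrap1 = wrap2 = π + 2β = 205.3215°
tangent length = C·cosβ = 71.2250
L = (r1+r2)·wrap + 2·C·cosβ = 16·3.5835 + 2·71.2250 = 199.7866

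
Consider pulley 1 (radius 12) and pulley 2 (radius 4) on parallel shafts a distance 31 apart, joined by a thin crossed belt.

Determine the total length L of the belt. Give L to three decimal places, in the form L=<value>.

crossed belt: β = asin((r1+r2)/C) = asin(16/31) = 31.0730°
wrap1 = wrap2 = π + 2β = 242.1459°
tangent length = C·cosβ = 26.5518
L = (r1+r2)·wrap + 2·C·cosβ = 16·4.2262 + 2·26.5518 = 120.7236

L=120.724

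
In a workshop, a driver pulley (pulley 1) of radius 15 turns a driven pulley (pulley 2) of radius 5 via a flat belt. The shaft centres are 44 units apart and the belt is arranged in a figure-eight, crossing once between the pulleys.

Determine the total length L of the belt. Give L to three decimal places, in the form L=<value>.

L=160.090

crossed belt: β = asin((r1+r2)/C) = asin(20/44) = 27.0357°
wrap1 = wrap2 = π + 2β = 234.0714°
tangent length = C·cosβ = 39.1918
L = (r1+r2)·wrap + 2·C·cosβ = 20·4.0853 + 2·39.1918 = 160.0900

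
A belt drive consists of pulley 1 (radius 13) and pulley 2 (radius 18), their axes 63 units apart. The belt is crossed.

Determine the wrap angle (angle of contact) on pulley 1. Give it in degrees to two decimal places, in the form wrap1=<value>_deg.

crossed belt: β = asin((r1+r2)/C) = asin(31/63) = 29.4763°
wrap1 = wrap2 = π + 2β = 238.9526°

wrap1=238.95_deg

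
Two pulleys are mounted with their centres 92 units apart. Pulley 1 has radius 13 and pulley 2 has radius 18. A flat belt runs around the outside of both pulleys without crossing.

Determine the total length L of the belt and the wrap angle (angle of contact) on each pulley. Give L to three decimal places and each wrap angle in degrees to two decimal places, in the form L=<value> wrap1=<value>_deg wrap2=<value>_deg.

open belt: β = asin((r2−r1)/C) = asin(5/92) = 3.1154°
wrap1 = π − 2β = 173.7691°
wrap2 = π + 2β = 186.2309°
tangent length = C·cosβ = 91.8640
L = r1·wrap1 + r2·wrap2 + 2·C·cosβ = 13·3.0328 + 18·3.2503 + 2·91.8640 = 281.6612

L=281.661 wrap1=173.77_deg wrap2=186.23_deg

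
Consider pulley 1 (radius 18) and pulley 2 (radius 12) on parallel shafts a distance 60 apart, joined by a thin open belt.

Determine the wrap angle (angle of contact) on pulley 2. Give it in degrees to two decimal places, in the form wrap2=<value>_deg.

open belt: β = asin((r2−r1)/C) = asin(-6/60) = -5.7392°
wrap1 = π − 2β = 191.4783°
wrap2 = π + 2β = 168.5217°

wrap2=168.52_deg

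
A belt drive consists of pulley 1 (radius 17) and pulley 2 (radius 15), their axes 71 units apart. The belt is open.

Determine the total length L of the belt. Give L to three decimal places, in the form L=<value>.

L=242.587

open belt: β = asin((r2−r1)/C) = asin(-2/71) = -1.6142°
wrap1 = π − 2β = 183.2284°
wrap2 = π + 2β = 176.7716°
tangent length = C·cosβ = 70.9718
L = r1·wrap1 + r2·wrap2 + 2·C·cosβ = 17·3.1979 + 15·3.0852 + 2·70.9718 = 242.5873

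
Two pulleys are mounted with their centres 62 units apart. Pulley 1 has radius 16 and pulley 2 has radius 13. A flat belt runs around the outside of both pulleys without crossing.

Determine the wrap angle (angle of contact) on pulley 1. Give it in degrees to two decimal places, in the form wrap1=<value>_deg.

open belt: β = asin((r2−r1)/C) = asin(-3/62) = -2.7735°
wrap1 = π − 2β = 185.5469°
wrap2 = π + 2β = 174.4531°

wrap1=185.55_deg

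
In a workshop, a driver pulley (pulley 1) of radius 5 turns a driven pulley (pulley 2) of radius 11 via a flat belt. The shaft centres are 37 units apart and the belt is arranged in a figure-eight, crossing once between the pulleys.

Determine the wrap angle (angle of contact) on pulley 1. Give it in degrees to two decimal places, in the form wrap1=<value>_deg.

crossed belt: β = asin((r1+r2)/C) = asin(16/37) = 25.6220°
wrap1 = wrap2 = π + 2β = 231.2441°

wrap1=231.24_deg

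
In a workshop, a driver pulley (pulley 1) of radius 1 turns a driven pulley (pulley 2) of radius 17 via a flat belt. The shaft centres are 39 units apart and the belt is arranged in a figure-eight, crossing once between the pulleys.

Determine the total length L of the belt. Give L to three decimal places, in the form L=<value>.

crossed belt: β = asin((r1+r2)/C) = asin(18/39) = 27.4864°
wrap1 = wrap2 = π + 2β = 234.9729°
tangent length = C·cosβ = 34.5977
L = (r1+r2)·wrap + 2·C·cosβ = 18·4.1010 + 2·34.5977 = 143.0143

L=143.014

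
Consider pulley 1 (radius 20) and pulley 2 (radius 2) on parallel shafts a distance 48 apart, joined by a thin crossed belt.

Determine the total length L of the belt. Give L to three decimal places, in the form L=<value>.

L=175.387

crossed belt: β = asin((r1+r2)/C) = asin(22/48) = 27.2796°
wrap1 = wrap2 = π + 2β = 234.5592°
tangent length = C·cosβ = 42.6615
L = (r1+r2)·wrap + 2·C·cosβ = 22·4.0938 + 2·42.6615 = 175.3872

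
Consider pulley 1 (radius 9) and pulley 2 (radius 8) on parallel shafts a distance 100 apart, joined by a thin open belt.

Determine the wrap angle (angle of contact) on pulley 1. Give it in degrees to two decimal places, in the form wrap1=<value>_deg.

open belt: β = asin((r2−r1)/C) = asin(-1/100) = -0.5730°
wrap1 = π − 2β = 181.1459°
wrap2 = π + 2β = 178.8541°

wrap1=181.15_deg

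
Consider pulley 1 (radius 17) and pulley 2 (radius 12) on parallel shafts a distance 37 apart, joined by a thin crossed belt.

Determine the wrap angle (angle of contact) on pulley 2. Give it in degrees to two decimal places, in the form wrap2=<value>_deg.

crossed belt: β = asin((r1+r2)/C) = asin(29/37) = 51.6083°
wrap1 = wrap2 = π + 2β = 283.2167°

wrap2=283.22_deg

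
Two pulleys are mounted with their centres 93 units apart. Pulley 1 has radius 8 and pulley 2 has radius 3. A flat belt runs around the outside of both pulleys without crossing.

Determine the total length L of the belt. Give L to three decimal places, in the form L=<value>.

L=220.826

open belt: β = asin((r2−r1)/C) = asin(-5/93) = -3.0819°
wrap1 = π − 2β = 186.1638°
wrap2 = π + 2β = 173.8362°
tangent length = C·cosβ = 92.8655
L = r1·wrap1 + r2·wrap2 + 2·C·cosβ = 8·3.2492 + 3·3.0340 + 2·92.8655 = 220.8264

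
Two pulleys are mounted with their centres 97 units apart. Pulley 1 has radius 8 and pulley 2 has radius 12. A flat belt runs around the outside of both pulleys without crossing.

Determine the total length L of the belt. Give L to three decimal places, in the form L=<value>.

L=256.997

open belt: β = asin((r2−r1)/C) = asin(4/97) = 2.3634°
wrap1 = π − 2β = 175.2732°
wrap2 = π + 2β = 184.7268°
tangent length = C·cosβ = 96.9175
L = r1·wrap1 + r2·wrap2 + 2·C·cosβ = 8·3.0591 + 12·3.2241 + 2·96.9175 = 256.9968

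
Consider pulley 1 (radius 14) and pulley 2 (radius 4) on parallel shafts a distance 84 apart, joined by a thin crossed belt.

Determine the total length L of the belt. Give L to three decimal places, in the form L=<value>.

L=228.421

crossed belt: β = asin((r1+r2)/C) = asin(18/84) = 12.3736°
wrap1 = wrap2 = π + 2β = 204.7473°
tangent length = C·cosβ = 82.0488
L = (r1+r2)·wrap + 2·C·cosβ = 18·3.5735 + 2·82.0488 = 228.4208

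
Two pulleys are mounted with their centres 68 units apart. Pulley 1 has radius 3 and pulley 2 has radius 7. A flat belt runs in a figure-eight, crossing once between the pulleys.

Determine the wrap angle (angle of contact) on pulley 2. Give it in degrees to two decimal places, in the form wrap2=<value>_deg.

crossed belt: β = asin((r1+r2)/C) = asin(10/68) = 8.4565°
wrap1 = wrap2 = π + 2β = 196.9130°

wrap2=196.91_deg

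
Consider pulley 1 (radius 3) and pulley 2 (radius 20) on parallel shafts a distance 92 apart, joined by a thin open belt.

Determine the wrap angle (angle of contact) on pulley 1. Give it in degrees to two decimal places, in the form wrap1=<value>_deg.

wrap1=158.70_deg

open belt: β = asin((r2−r1)/C) = asin(17/92) = 10.6485°
wrap1 = π − 2β = 158.7031°
wrap2 = π + 2β = 201.2969°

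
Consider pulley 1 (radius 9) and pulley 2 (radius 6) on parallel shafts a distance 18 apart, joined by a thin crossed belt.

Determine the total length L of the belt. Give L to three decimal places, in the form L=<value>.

crossed belt: β = asin((r1+r2)/C) = asin(15/18) = 56.4427°
wrap1 = wrap2 = π + 2β = 292.8854°
tangent length = C·cosβ = 9.9499
L = (r1+r2)·wrap + 2·C·cosβ = 15·5.1118 + 2·9.9499 = 96.5770

L=96.577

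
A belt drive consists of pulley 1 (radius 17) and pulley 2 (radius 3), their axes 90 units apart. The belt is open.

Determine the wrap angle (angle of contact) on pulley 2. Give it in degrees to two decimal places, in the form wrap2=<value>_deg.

open belt: β = asin((r2−r1)/C) = asin(-14/90) = -8.9490°
wrap1 = π − 2β = 197.8980°
wrap2 = π + 2β = 162.1020°

wrap2=162.10_deg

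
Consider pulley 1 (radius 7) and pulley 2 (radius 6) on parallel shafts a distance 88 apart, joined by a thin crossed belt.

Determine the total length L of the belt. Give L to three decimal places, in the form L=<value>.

L=218.765

crossed belt: β = asin((r1+r2)/C) = asin(13/88) = 8.4952°
wrap1 = wrap2 = π + 2β = 196.9905°
tangent length = C·cosβ = 87.0345
L = (r1+r2)·wrap + 2·C·cosβ = 13·3.4381 + 2·87.0345 = 218.7647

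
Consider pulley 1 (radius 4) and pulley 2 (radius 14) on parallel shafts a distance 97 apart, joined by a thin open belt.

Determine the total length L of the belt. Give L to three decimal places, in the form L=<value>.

open belt: β = asin((r2−r1)/C) = asin(10/97) = 5.9173°
wrap1 = π − 2β = 168.1654°
wrap2 = π + 2β = 191.8346°
tangent length = C·cosβ = 96.4832
L = r1·wrap1 + r2·wrap2 + 2·C·cosβ = 4·2.9350 + 14·3.3481 + 2·96.4832 = 251.5805

L=251.581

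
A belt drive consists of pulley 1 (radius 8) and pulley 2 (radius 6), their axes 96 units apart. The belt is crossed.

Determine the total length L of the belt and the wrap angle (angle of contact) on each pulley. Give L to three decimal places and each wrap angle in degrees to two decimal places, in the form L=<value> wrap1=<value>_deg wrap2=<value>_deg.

L=238.028 wrap1=196.77_deg wrap2=196.77_deg

crossed belt: β = asin((r1+r2)/C) = asin(14/96) = 8.3855°
wrap1 = wrap2 = π + 2β = 196.7711°
tangent length = C·cosβ = 94.9737
L = (r1+r2)·wrap + 2·C·cosβ = 14·3.4343 + 2·94.9737 = 238.0276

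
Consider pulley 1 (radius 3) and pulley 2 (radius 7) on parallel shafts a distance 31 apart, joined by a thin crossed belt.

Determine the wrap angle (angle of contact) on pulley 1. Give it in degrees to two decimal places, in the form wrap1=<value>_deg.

wrap1=217.64_deg

crossed belt: β = asin((r1+r2)/C) = asin(10/31) = 18.8191°
wrap1 = wrap2 = π + 2β = 217.6381°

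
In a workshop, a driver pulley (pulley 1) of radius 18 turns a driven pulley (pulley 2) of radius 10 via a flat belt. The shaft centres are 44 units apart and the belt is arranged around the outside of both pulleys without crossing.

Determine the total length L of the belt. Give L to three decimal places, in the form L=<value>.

L=177.423

open belt: β = asin((r2−r1)/C) = asin(-8/44) = -10.4757°
wrap1 = π − 2β = 200.9514°
wrap2 = π + 2β = 159.0486°
tangent length = C·cosβ = 43.2666
L = r1·wrap1 + r2·wrap2 + 2·C·cosβ = 18·3.5073 + 10·2.7759 + 2·43.2666 = 177.4232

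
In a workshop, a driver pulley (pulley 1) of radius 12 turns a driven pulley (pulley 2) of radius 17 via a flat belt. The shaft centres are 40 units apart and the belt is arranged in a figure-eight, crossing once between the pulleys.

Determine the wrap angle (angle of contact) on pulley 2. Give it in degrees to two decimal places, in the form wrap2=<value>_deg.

crossed belt: β = asin((r1+r2)/C) = asin(29/40) = 46.4688°
wrap1 = wrap2 = π + 2β = 272.9377°

wrap2=272.94_deg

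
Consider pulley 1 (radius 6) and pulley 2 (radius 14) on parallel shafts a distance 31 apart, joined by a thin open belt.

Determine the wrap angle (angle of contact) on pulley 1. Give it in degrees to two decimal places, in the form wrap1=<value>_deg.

wrap1=150.09_deg

open belt: β = asin((r2−r1)/C) = asin(8/31) = 14.9552°
wrap1 = π − 2β = 150.0895°
wrap2 = π + 2β = 209.9105°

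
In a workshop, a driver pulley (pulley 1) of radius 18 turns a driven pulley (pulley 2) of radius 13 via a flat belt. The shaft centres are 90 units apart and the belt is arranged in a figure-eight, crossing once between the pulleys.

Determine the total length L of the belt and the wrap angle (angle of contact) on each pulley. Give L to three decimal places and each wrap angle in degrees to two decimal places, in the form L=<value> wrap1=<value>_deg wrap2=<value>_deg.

L=288.177 wrap1=220.30_deg wrap2=220.30_deg

crossed belt: β = asin((r1+r2)/C) = asin(31/90) = 20.1479°
wrap1 = wrap2 = π + 2β = 220.2958°
tangent length = C·cosβ = 84.4926
L = (r1+r2)·wrap + 2·C·cosβ = 31·3.8449 + 2·84.4926 = 288.1767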